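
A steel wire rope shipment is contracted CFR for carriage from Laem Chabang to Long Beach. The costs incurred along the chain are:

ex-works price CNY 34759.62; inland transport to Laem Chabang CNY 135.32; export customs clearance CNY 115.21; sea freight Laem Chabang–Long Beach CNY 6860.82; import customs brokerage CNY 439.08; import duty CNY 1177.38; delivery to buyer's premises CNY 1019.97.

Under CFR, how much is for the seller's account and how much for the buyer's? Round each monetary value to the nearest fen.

Seller: CNY 41870.97; buyer: CNY 2636.43

CFR: the seller pays costs through ocean freight to the destination port, but not insurance.
Seller's account: goods 34759.62 + inland to port 135.32 + export clearance 115.21 + freight 6860.82 = 41870.97
Buyer's account: brokerage 439.08 + duty 1177.38 + delivery 1019.97 = 2636.43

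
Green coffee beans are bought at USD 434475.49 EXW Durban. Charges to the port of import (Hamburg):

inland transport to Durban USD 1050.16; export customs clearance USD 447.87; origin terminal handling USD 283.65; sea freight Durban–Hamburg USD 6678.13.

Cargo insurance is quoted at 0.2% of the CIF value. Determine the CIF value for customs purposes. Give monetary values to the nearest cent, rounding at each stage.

Let C be the CIF value. C = EXW price + pre-shipment costs + freight + 0.2% × C
C − 0.2% × C = 434475.49 + 1050.16 + 447.87 + 283.65 + 6678.13
0.998 × C = 442935.30
C = 442935.30 / 0.998 = 443822.95
Insurance premium = 0.2% × 443822.95 = 887.65

CIF value: USD 443822.95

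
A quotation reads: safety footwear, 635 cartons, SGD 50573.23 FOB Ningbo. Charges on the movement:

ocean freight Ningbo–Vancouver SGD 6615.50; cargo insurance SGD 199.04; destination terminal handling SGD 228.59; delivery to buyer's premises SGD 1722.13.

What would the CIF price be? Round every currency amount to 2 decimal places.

CIF price: SGD 57387.77

Not relevant to the conversion: delivery, destination terminal — on the buyer under both terms; not part of either seller's price.
From FOB to CIF, the seller additionally bears: freight, insurance.
CIF price = 50573.23 + 6615.50 + 199.04 = 57387.77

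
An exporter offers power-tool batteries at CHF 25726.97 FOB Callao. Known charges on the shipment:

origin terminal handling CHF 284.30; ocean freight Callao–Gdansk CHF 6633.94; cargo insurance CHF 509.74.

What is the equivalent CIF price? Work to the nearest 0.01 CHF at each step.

CIF price: CHF 32870.65

Not relevant to the conversion: origin terminal — on the seller under both FOB and CIF; already in the FOB price and stays in the CIF price.
From FOB to CIF, the seller additionally bears: freight, insurance.
CIF price = 25726.97 + 6633.94 + 509.74 = 32870.65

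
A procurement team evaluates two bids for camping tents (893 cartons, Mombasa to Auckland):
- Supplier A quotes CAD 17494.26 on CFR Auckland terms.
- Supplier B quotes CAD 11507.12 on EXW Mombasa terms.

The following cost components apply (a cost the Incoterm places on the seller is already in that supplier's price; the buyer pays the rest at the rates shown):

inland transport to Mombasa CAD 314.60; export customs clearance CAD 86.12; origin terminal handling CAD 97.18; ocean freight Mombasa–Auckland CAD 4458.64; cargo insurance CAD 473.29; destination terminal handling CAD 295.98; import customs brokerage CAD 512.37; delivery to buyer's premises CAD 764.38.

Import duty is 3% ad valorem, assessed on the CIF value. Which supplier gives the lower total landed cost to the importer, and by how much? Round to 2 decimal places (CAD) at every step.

Supplier A (CFR):
CIF value = CFR price + insurance = 17494.26 + 473.29 = 17967.55
Import duty = 17967.55 × 3% = 539.03
Buyer bears (A): 473.29 + 295.98 + 512.37 + 764.38 = 2046.02
Landed cost (A) = invoice 17494.26 + 2046.02 + duty 539.03 = 20079.31
Supplier B (EXW):
CIF value = EXW price + inland to port + export clearance + origin terminal + freight + insurance = 11507.12 + 314.60 + 86.12 + 97.18 + 4458.64 + 473.29 = 16936.95
Import duty = 16936.95 × 3% = 508.11
Buyer bears (B): 314.60 + 86.12 + 97.18 + 4458.64 + 473.29 + 295.98 + 512.37 + 764.38 = 7002.56
Landed cost (B) = invoice 11507.12 + 7002.56 + duty 508.11 = 19017.79
Difference = |20079.31 − 19017.79| = 1061.52

Supplier B is cheaper by CAD 1061.52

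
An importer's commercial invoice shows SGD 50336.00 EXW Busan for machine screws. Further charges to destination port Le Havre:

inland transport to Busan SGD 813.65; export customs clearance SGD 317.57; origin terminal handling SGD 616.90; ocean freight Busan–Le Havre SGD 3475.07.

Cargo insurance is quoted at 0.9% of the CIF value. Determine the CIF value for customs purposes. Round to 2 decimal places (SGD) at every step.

CIF value: SGD 56063.76

Let C be the CIF value. C = EXW price + pre-shipment costs + freight + 0.9% × C
C − 0.9% × C = 50336.00 + 813.65 + 317.57 + 616.90 + 3475.07
0.991 × C = 55559.19
C = 55559.19 / 0.991 = 56063.76
Insurance premium = 0.9% × 56063.76 = 504.57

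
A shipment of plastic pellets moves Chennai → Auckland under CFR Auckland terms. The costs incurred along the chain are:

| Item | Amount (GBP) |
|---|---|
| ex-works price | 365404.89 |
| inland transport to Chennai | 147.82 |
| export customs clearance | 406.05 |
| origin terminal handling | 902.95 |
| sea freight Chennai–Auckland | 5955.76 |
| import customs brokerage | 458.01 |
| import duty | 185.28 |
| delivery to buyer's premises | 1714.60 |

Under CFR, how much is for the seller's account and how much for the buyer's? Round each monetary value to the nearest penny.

Seller: GBP 372817.47; buyer: GBP 2357.89

CFR: the seller pays costs through ocean freight to the destination port, but not insurance.
Seller's account: goods 365404.89 + inland to port 147.82 + export clearance 406.05 + origin terminal 902.95 + freight 5955.76 = 372817.47
Buyer's account: brokerage 458.01 + duty 185.28 + delivery 1714.60 = 2357.89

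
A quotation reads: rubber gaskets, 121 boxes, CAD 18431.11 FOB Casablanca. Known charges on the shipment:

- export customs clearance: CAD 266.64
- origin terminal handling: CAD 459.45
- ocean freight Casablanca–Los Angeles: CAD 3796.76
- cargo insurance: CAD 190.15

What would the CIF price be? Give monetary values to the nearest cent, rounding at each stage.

Not relevant to the conversion: origin terminal, export clearance — on the seller under both FOB and CIF; already in the FOB price and stays in the CIF price.
From FOB to CIF, the seller additionally bears: freight, insurance.
CIF price = 18431.11 + 3796.76 + 190.15 = 22418.02

CIF price: CAD 22418.02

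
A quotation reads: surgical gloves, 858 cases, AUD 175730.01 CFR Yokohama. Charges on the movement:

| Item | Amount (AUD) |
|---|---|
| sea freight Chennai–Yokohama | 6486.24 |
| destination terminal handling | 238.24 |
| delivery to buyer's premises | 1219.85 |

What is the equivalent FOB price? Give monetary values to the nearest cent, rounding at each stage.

FOB price: AUD 169243.77

Not relevant to the conversion: destination terminal, delivery — on the buyer under both terms; not part of either seller's price.
From CFR to FOB, the seller no longer bears: freight.
FOB price = 175730.01 − 6486.24 = 169243.77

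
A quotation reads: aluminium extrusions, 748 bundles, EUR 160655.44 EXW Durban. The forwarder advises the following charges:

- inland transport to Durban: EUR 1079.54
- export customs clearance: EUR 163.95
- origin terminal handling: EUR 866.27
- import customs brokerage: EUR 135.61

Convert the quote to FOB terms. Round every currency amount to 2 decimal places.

Not relevant to the conversion: brokerage — on the buyer under both terms; not part of either seller's price.
From EXW to FOB, the seller additionally bears: inland to port, export clearance, origin terminal.
FOB price = 160655.44 + 1079.54 + 163.95 + 866.27 = 162765.20

FOB price: EUR 162765.20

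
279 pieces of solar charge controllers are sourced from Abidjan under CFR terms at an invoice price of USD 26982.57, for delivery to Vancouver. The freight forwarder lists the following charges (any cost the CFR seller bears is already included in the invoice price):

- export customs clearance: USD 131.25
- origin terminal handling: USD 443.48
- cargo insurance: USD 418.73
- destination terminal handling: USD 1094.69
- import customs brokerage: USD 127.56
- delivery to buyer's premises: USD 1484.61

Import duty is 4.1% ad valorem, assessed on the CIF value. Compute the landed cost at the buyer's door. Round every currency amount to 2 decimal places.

Total landed cost: USD 31231.61

CFR: the seller pays costs through ocean freight to the destination port, but not insurance.
Already in the invoice (seller's account under CFR): export clearance, origin terminal — exclude.
CIF value = CFR price + insurance = 26982.57 + 418.73 = 27401.30
Import duty = 27401.30 × 4.1% = 1123.45
Buyer bears: insurance 418.73 + destination terminal 1094.69 + brokerage 127.56 + delivery 1484.61 + duty 1123.45 = 4249.04
Landed cost = invoice 26982.57 + 4249.04 = 31231.61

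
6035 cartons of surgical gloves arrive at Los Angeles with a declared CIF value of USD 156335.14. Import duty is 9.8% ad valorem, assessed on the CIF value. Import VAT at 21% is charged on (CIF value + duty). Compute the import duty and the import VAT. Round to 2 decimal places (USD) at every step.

Import duty = 156335.14 × 9.8% = 15320.84
VAT base = CIF + duty = 156335.14 + 15320.84 = 171655.98
Import VAT = 171655.98 × 21% = 36047.76

Import duty: USD 15320.84; import VAT: USD 36047.76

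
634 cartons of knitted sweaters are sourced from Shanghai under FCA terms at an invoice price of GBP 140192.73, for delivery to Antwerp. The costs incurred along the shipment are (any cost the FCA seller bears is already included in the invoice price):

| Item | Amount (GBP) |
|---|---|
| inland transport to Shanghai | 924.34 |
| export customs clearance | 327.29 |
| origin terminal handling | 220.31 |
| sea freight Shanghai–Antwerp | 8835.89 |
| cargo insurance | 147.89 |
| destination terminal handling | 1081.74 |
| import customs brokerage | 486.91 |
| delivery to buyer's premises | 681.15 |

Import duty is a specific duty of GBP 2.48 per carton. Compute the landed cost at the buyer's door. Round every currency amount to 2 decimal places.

FCA: the seller delivers export-cleared goods to the carrier; the buyer bears costs from that point.
Already in the invoice (seller's account under FCA): inland to port, export clearance — exclude.
CIF value = FCA price + origin terminal + freight + insurance = 140192.73 + 220.31 + 8835.89 + 147.89 = 149396.82
Import duty = 634 × 2.48 = 1572.32
Buyer bears: origin terminal 220.31 + freight 8835.89 + insurance 147.89 + destination terminal 1081.74 + brokerage 486.91 + delivery 681.15 + duty 1572.32 = 13026.21
Landed cost = invoice 140192.73 + 13026.21 = 153218.94

Total landed cost: GBP 153218.94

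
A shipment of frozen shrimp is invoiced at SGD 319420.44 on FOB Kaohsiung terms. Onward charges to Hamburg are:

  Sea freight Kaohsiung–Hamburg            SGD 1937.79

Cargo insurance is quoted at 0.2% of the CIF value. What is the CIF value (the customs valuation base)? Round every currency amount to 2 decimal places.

Let C be the CIF value. C = FOB price + freight + 0.2% × C
C − 0.2% × C = 319420.44 + 1937.79
0.998 × C = 321358.23
C = 321358.23 / 0.998 = 322002.23
Insurance premium = 0.2% × 322002.23 = 644.00

CIF value: SGD 322002.23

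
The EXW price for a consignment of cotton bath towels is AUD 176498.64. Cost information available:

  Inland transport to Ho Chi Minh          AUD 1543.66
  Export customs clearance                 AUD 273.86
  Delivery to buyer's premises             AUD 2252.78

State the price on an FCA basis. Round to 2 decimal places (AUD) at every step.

FCA price: AUD 178316.16

Not relevant to the conversion: delivery — on the buyer under both terms; not part of either seller's price.
From EXW to FCA, the seller additionally bears: inland to port, export clearance.
FCA price = 176498.64 + 1543.66 + 273.86 = 178316.16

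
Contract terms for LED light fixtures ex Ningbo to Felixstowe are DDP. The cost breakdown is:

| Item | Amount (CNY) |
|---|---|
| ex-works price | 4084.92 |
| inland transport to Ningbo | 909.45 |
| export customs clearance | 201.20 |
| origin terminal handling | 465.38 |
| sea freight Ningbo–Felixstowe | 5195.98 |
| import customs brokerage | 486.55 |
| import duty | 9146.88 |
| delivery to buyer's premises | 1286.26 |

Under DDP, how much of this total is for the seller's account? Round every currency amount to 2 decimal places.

Seller's account: CNY 21776.62

DDP: the seller bears all costs including import duty.
Seller's account: goods 4084.92 + inland to port 909.45 + export clearance 201.20 + origin terminal 465.38 + freight 5195.98 + brokerage 486.55 + duty 9146.88 + delivery 1286.26 = 21776.62
Buyer's account: 0.00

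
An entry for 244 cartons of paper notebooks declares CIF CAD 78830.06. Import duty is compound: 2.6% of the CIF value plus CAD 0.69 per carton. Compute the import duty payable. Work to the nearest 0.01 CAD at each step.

Import duty: CAD 2217.94

Ad valorem component: 78830.06 × 2.6% = 2049.58
Specific component: 244 × 0.69 = 168.36
Import duty = 2049.58 + 168.36 = 2217.94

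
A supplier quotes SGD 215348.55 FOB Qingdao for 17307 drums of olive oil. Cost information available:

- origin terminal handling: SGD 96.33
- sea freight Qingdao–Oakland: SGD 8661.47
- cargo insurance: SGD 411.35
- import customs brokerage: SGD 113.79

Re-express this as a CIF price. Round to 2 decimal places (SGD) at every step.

CIF price: SGD 224421.37

Not relevant to the conversion: origin terminal — on the seller under both FOB and CIF; already in the FOB price and stays in the CIF price. brokerage — on the buyer under both terms; not part of either seller's price.
From FOB to CIF, the seller additionally bears: freight, insurance.
CIF price = 215348.55 + 8661.47 + 411.35 = 224421.37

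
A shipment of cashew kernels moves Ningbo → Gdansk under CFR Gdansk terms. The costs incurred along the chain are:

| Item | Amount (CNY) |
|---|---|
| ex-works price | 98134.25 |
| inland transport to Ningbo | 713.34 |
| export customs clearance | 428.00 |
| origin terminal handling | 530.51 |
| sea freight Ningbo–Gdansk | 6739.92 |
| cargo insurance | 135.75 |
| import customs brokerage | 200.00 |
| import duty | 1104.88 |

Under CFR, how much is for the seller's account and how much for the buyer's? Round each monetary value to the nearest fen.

CFR: the seller pays costs through ocean freight to the destination port, but not insurance.
Seller's account: goods 98134.25 + inland to port 713.34 + export clearance 428.00 + origin terminal 530.51 + freight 6739.92 = 106546.02
Buyer's account: insurance 135.75 + brokerage 200.00 + duty 1104.88 = 1440.63

Seller: CNY 106546.02; buyer: CNY 1440.63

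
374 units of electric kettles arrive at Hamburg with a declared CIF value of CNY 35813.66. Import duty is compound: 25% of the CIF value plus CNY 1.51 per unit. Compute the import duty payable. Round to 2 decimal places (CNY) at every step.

Import duty: CNY 9518.16

Ad valorem component: 35813.66 × 25% = 8953.42
Specific component: 374 × 1.51 = 564.74
Import duty = 8953.42 + 564.74 = 9518.16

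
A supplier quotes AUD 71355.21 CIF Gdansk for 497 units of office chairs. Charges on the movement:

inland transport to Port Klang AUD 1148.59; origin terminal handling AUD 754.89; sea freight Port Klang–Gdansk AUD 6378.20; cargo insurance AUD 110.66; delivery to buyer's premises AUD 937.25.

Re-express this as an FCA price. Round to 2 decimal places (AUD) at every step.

Not relevant to the conversion: inland to port — on the seller under both CIF and FCA; already in the CIF price and stays in the FCA price. delivery — on the buyer under both terms; not part of either seller's price.
From CIF to FCA, the seller no longer bears: origin terminal, freight, insurance.
FCA price = 71355.21 − 754.89 − 6378.20 − 110.66 = 64111.46

FCA price: AUD 64111.46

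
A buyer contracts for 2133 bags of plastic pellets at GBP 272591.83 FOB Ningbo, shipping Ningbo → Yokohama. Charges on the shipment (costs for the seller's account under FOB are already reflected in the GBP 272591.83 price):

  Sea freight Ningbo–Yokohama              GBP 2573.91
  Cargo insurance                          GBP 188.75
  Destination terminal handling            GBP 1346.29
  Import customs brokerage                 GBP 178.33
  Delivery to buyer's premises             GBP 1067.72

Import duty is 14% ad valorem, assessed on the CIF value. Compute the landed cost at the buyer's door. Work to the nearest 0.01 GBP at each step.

FOB: the seller bears costs until goods are on board at the origin port; the buyer bears freight, insurance and all costs thereafter.
CIF value = FOB price + freight + insurance = 272591.83 + 2573.91 + 188.75 = 275354.49
Import duty = 275354.49 × 14% = 38549.63
Buyer bears: freight 2573.91 + insurance 188.75 + destination terminal 1346.29 + brokerage 178.33 + delivery 1067.72 + duty 38549.63 = 43904.63
Landed cost = invoice 272591.83 + 43904.63 = 316496.46

Total landed cost: GBP 316496.46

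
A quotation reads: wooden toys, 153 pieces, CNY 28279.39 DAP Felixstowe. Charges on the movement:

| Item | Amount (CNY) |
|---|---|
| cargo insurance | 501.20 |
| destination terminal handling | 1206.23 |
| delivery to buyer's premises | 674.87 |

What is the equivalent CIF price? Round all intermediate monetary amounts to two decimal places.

Not relevant to the conversion: insurance — on the seller under both DAP and CIF; already in the DAP price and stays in the CIF price.
From DAP to CIF, the seller no longer bears: destination terminal, delivery.
CIF price = 28279.39 − 1206.23 − 674.87 = 26398.29

CIF price: CNY 26398.29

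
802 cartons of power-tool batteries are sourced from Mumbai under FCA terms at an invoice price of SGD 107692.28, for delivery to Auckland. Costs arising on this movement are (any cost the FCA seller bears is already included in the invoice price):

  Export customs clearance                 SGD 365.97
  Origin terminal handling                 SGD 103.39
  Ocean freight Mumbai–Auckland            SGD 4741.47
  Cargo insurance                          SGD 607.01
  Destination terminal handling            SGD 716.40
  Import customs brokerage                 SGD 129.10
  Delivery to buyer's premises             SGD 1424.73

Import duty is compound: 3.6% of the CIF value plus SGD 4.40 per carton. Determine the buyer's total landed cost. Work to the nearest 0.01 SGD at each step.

Total landed cost: SGD 123016.37

FCA: the seller delivers export-cleared goods to the carrier; the buyer bears costs from that point.
Already in the invoice (seller's account under FCA): export clearance — exclude.
CIF value = FCA price + origin terminal + freight + insurance = 107692.28 + 103.39 + 4741.47 + 607.01 = 113144.15
Ad valorem component: 113144.15 × 3.6% = 4073.19
Specific component: 802 × 4.40 = 3528.80
Import duty = 4073.19 + 3528.80 = 7601.99
Buyer bears: origin terminal 103.39 + freight 4741.47 + insurance 607.01 + destination terminal 716.40 + brokerage 129.10 + delivery 1424.73 + duty 7601.99 = 15324.09
Landed cost = invoice 107692.28 + 15324.09 = 123016.37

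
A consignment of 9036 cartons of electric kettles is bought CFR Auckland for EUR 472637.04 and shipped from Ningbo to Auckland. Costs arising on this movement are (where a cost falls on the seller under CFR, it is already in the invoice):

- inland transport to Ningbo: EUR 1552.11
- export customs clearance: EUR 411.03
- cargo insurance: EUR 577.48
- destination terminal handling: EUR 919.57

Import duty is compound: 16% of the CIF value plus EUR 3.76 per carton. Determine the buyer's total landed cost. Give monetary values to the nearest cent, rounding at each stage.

Total landed cost: EUR 583823.77

CFR: the seller pays costs through ocean freight to the destination port, but not insurance.
Already in the invoice (seller's account under CFR): inland to port, export clearance — exclude.
CIF value = CFR price + insurance = 472637.04 + 577.48 = 473214.52
Ad valorem component: 473214.52 × 16% = 75714.32
Specific component: 9036 × 3.76 = 33975.36
Import duty = 75714.32 + 33975.36 = 109689.68
Buyer bears: insurance 577.48 + destination terminal 919.57 + duty 109689.68 = 111186.73
Landed cost = invoice 472637.04 + 111186.73 = 583823.77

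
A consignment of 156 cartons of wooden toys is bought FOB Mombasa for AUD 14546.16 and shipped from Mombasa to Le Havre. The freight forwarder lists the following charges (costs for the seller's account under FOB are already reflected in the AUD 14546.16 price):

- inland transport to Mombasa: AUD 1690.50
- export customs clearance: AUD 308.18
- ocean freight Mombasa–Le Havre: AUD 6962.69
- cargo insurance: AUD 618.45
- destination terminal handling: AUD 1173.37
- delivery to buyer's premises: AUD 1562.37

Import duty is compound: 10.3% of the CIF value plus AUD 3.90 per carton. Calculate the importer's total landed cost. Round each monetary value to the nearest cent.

FOB: the seller bears costs until goods are on board at the origin port; the buyer bears freight, insurance and all costs thereafter.
Already in the invoice (seller's account under FOB): inland to port, export clearance — exclude.
CIF value = FOB price + freight + insurance = 14546.16 + 6962.69 + 618.45 = 22127.30
Ad valorem component: 22127.30 × 10.3% = 2279.11
Specific component: 156 × 3.90 = 608.40
Import duty = 2279.11 + 608.40 = 2887.51
Buyer bears: freight 6962.69 + insurance 618.45 + destination terminal 1173.37 + delivery 1562.37 + duty 2887.51 = 13204.39
Landed cost = invoice 14546.16 + 13204.39 = 27750.55

Total landed cost: AUD 27750.55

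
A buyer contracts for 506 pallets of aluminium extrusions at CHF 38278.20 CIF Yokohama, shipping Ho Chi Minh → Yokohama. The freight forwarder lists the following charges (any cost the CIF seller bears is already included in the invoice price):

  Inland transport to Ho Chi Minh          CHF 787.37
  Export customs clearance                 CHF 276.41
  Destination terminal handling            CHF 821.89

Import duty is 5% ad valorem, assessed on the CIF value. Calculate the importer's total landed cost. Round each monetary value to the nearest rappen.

CIF: the seller pays costs through ocean freight and marine insurance to the destination port.
Already in the invoice (seller's account under CIF): inland to port, export clearance — exclude.
The CIF price already equals the CIF value: 38278.20
Import duty = 38278.20 × 5% = 1913.91
Buyer bears: destination terminal 821.89 + duty 1913.91 = 2735.80
Landed cost = invoice 38278.20 + 2735.80 = 41014.00

Total landed cost: CHF 41014.00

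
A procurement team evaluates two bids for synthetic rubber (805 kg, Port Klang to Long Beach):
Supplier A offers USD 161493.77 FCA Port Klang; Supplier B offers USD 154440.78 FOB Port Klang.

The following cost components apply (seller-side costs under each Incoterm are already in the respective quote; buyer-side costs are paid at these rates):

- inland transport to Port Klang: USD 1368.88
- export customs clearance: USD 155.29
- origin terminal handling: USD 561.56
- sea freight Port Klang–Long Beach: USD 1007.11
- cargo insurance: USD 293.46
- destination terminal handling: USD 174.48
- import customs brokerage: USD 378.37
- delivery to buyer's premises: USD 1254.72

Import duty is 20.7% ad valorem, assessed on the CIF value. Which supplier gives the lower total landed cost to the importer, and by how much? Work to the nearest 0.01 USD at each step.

Supplier A (FCA):
CIF value = FCA price + origin terminal + freight + insurance = 161493.77 + 561.56 + 1007.11 + 293.46 = 163355.90
Import duty = 163355.90 × 20.7% = 33814.67
Buyer bears (A): 561.56 + 1007.11 + 293.46 + 174.48 + 378.37 + 1254.72 = 3669.70
Landed cost (A) = invoice 161493.77 + 3669.70 + duty 33814.67 = 198978.14
Supplier B (FOB):
CIF value = FOB price + freight + insurance = 154440.78 + 1007.11 + 293.46 = 155741.35
Import duty = 155741.35 × 20.7% = 32238.46
Buyer bears (B): 1007.11 + 293.46 + 174.48 + 378.37 + 1254.72 = 3108.14
Landed cost (B) = invoice 154440.78 + 3108.14 + duty 32238.46 = 189787.38
Difference = |198978.14 − 189787.38| = 9190.76

Supplier B is cheaper by USD 9190.76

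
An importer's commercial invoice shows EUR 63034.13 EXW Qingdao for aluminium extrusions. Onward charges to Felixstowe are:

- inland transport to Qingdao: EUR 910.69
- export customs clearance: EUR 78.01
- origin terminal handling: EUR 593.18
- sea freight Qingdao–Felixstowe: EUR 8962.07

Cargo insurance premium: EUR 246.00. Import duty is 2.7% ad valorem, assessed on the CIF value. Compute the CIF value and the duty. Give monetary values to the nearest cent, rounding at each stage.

CIF value: EUR 73824.08; import duty: EUR 1993.25

CIF = EXW price + pre-shipment costs + freight + insurance
CIF = 63034.13 + 910.69 + 78.01 + 593.18 + 8962.07 + 246.00 = 73824.08
Import duty = 73824.08 × 2.7% = 1993.25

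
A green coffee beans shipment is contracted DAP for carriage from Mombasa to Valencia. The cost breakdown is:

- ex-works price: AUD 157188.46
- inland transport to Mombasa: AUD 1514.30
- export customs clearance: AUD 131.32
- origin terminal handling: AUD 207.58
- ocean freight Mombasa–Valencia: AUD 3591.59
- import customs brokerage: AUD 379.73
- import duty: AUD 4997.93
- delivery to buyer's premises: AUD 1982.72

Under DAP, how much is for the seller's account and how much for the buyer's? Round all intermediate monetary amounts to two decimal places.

Seller: AUD 164615.97; buyer: AUD 5377.66

DAP: the seller bears all costs to the named destination except import duty and clearance.
Seller's account: goods 157188.46 + inland to port 1514.30 + export clearance 131.32 + origin terminal 207.58 + freight 3591.59 + delivery 1982.72 = 164615.97
Buyer's account: brokerage 379.73 + duty 4997.93 = 5377.66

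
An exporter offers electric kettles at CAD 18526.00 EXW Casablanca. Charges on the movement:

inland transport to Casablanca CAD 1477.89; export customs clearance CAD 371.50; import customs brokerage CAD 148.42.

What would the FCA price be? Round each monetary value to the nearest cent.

FCA price: CAD 20375.39

Not relevant to the conversion: brokerage — on the buyer under both terms; not part of either seller's price.
From EXW to FCA, the seller additionally bears: inland to port, export clearance.
FCA price = 18526.00 + 1477.89 + 371.50 = 20375.39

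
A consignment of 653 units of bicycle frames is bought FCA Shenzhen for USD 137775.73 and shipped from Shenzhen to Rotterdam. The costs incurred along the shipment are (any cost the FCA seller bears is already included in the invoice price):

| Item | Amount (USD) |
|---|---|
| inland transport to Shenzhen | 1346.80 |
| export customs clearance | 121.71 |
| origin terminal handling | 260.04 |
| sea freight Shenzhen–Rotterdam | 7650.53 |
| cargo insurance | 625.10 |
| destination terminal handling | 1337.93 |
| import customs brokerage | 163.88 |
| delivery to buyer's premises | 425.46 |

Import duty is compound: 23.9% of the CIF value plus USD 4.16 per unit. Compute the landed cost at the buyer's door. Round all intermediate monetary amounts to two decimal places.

Total landed cost: USD 185923.57

FCA: the seller delivers export-cleared goods to the carrier; the buyer bears costs from that point.
Already in the invoice (seller's account under FCA): inland to port, export clearance — exclude.
CIF value = FCA price + origin terminal + freight + insurance = 137775.73 + 260.04 + 7650.53 + 625.10 = 146311.40
Ad valorem component: 146311.40 × 23.9% = 34968.42
Specific component: 653 × 4.16 = 2716.48
Import duty = 34968.42 + 2716.48 = 37684.90
Buyer bears: origin terminal 260.04 + freight 7650.53 + insurance 625.10 + destination terminal 1337.93 + brokerage 163.88 + delivery 425.46 + duty 37684.90 = 48147.84
Landed cost = invoice 137775.73 + 48147.84 = 185923.57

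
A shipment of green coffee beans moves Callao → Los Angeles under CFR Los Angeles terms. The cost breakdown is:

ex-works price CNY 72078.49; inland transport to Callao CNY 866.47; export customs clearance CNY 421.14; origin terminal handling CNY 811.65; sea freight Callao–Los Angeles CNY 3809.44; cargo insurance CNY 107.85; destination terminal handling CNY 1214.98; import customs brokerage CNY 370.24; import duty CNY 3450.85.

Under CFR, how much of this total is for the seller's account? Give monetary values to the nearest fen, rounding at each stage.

CFR: the seller pays costs through ocean freight to the destination port, but not insurance.
Seller's account: goods 72078.49 + inland to port 866.47 + export clearance 421.14 + origin terminal 811.65 + freight 3809.44 = 77987.19
Buyer's account: insurance 107.85 + destination terminal 1214.98 + brokerage 370.24 + duty 3450.85 = 5143.92

Seller's account: CNY 77987.19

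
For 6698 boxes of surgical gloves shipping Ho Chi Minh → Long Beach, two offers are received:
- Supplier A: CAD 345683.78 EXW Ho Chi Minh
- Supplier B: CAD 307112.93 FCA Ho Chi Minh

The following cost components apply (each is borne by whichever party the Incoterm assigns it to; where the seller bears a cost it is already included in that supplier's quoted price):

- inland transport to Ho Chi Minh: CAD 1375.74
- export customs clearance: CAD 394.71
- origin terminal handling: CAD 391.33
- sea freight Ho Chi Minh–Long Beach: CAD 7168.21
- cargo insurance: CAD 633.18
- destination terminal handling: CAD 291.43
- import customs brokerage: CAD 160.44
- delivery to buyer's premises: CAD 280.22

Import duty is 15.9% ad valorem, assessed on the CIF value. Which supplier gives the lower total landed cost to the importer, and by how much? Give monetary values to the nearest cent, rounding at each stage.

Supplier B is cheaper by CAD 46755.57

Supplier A (EXW):
CIF value = EXW price + inland to port + export clearance + origin terminal + freight + insurance = 345683.78 + 1375.74 + 394.71 + 391.33 + 7168.21 + 633.18 = 355646.95
Import duty = 355646.95 × 15.9% = 56547.87
Buyer bears (A): 1375.74 + 394.71 + 391.33 + 7168.21 + 633.18 + 291.43 + 160.44 + 280.22 = 10695.26
Landed cost (A) = invoice 345683.78 + 10695.26 + duty 56547.87 = 412926.91
Supplier B (FCA):
CIF value = FCA price + origin terminal + freight + insurance = 307112.93 + 391.33 + 7168.21 + 633.18 = 315305.65
Import duty = 315305.65 × 15.9% = 50133.60
Buyer bears (B): 391.33 + 7168.21 + 633.18 + 291.43 + 160.44 + 280.22 = 8924.81
Landed cost (B) = invoice 307112.93 + 8924.81 + duty 50133.60 = 366171.34
Difference = |412926.91 − 366171.34| = 46755.57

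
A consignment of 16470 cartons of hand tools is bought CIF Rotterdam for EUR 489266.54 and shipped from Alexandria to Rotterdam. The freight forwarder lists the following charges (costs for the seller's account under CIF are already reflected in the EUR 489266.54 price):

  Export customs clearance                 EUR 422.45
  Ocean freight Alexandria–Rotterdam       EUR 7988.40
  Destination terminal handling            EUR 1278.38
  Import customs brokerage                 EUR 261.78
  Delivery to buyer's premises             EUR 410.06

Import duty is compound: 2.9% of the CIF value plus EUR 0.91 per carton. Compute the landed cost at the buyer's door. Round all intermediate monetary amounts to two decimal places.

Total landed cost: EUR 520393.19

CIF: the seller pays costs through ocean freight and marine insurance to the destination port.
Already in the invoice (seller's account under CIF): export clearance, freight — exclude.
The CIF price already equals the CIF value: 489266.54
Ad valorem component: 489266.54 × 2.9% = 14188.73
Specific component: 16470 × 0.91 = 14987.70
Import duty = 14188.73 + 14987.70 = 29176.43
Buyer bears: destination terminal 1278.38 + brokerage 261.78 + delivery 410.06 + duty 29176.43 = 31126.65
Landed cost = invoice 489266.54 + 31126.65 = 520393.19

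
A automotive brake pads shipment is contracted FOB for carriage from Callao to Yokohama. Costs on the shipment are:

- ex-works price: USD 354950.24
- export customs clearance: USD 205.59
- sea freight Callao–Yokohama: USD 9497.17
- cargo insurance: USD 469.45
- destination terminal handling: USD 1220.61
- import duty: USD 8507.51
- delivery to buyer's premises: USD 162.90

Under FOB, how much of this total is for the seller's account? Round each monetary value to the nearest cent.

FOB: the seller bears costs until goods are on board at the origin port; the buyer bears freight, insurance and all costs thereafter.
Seller's account: goods 354950.24 + export clearance 205.59 = 355155.83
Buyer's account: freight 9497.17 + insurance 469.45 + destination terminal 1220.61 + duty 8507.51 + delivery 162.90 = 19857.64

Seller's account: USD 355155.83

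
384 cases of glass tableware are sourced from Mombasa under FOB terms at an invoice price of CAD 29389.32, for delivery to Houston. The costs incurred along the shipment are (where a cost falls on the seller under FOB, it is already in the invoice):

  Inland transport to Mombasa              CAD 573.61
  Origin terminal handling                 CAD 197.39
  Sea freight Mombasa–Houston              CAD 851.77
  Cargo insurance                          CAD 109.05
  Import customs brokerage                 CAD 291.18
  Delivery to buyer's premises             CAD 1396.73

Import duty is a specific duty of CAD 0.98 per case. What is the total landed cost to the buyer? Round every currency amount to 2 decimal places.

Total landed cost: CAD 32414.37

FOB: the seller bears costs until goods are on board at the origin port; the buyer bears freight, insurance and all costs thereafter.
Already in the invoice (seller's account under FOB): inland to port, origin terminal — exclude.
CIF value = FOB price + freight + insurance = 29389.32 + 851.77 + 109.05 = 30350.14
Import duty = 384 × 0.98 = 376.32
Buyer bears: freight 851.77 + insurance 109.05 + brokerage 291.18 + delivery 1396.73 + duty 376.32 = 3025.05
Landed cost = invoice 29389.32 + 3025.05 = 32414.37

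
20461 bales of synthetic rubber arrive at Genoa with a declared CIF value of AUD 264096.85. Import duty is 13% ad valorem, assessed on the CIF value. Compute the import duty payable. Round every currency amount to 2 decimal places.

Import duty = 264096.85 × 13% = 34332.59

Import duty: AUD 34332.59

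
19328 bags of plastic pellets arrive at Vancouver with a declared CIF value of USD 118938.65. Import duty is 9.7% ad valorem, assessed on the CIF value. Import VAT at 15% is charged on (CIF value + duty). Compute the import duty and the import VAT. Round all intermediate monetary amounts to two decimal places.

Import duty = 118938.65 × 9.7% = 11537.05
VAT base = CIF + duty = 118938.65 + 11537.05 = 130475.70
Import VAT = 130475.70 × 15% = 19571.36

Import duty: USD 11537.05; import VAT: USD 19571.36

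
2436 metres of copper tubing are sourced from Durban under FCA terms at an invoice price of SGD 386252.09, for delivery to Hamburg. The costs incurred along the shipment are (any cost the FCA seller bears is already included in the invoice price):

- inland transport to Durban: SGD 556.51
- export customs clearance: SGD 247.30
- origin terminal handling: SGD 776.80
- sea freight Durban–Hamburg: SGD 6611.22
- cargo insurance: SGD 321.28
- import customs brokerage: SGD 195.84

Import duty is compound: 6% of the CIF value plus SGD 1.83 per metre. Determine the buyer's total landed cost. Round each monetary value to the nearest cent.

Total landed cost: SGD 422252.79

FCA: the seller delivers export-cleared goods to the carrier; the buyer bears costs from that point.
Already in the invoice (seller's account under FCA): inland to port, export clearance — exclude.
CIF value = FCA price + origin terminal + freight + insurance = 386252.09 + 776.80 + 6611.22 + 321.28 = 393961.39
Ad valorem component: 393961.39 × 6% = 23637.68
Specific component: 2436 × 1.83 = 4457.88
Import duty = 23637.68 + 4457.88 = 28095.56
Buyer bears: origin terminal 776.80 + freight 6611.22 + insurance 321.28 + brokerage 195.84 + duty 28095.56 = 36000.70
Landed cost = invoice 386252.09 + 36000.70 = 422252.79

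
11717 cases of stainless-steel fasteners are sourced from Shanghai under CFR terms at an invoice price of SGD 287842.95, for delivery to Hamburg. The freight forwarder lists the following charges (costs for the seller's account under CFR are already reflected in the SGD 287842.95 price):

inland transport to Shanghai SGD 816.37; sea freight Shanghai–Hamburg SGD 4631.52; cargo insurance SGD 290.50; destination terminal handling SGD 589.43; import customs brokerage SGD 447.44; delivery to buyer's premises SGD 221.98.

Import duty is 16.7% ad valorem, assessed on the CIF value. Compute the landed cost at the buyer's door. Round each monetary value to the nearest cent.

CFR: the seller pays costs through ocean freight to the destination port, but not insurance.
Already in the invoice (seller's account under CFR): inland to port, freight — exclude.
CIF value = CFR price + insurance = 287842.95 + 290.50 = 288133.45
Import duty = 288133.45 × 16.7% = 48118.29
Buyer bears: insurance 290.50 + destination terminal 589.43 + brokerage 447.44 + delivery 221.98 + duty 48118.29 = 49667.64
Landed cost = invoice 287842.95 + 49667.64 = 337510.59

Total landed cost: SGD 337510.59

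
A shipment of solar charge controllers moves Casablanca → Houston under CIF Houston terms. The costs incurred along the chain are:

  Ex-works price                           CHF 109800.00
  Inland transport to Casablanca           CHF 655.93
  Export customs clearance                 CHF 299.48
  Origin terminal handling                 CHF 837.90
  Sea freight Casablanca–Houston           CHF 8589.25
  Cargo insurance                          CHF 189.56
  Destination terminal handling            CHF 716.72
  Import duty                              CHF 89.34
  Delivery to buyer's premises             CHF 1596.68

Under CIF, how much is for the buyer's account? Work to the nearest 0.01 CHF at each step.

CIF: the seller pays costs through ocean freight and marine insurance to the destination port.
Seller's account: goods 109800.00 + inland to port 655.93 + export clearance 299.48 + origin terminal 837.90 + freight 8589.25 + insurance 189.56 = 120372.12
Buyer's account: destination terminal 716.72 + duty 89.34 + delivery 1596.68 = 2402.74

Buyer's account: CHF 2402.74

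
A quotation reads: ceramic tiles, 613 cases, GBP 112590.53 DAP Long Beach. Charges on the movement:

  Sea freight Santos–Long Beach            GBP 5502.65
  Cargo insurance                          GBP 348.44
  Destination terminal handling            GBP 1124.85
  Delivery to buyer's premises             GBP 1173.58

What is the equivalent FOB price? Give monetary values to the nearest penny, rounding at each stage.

From DAP to FOB, the seller no longer bears: freight, insurance, destination terminal, delivery.
FOB price = 112590.53 − 5502.65 − 348.44 − 1124.85 − 1173.58 = 104441.01

FOB price: GBP 104441.01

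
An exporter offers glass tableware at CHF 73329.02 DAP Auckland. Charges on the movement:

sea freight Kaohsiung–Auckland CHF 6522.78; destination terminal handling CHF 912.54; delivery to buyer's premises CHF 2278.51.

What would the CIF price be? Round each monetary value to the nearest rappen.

CIF price: CHF 70137.97

Not relevant to the conversion: freight — on the seller under both DAP and CIF; already in the DAP price and stays in the CIF price.
From DAP to CIF, the seller no longer bears: destination terminal, delivery.
CIF price = 73329.02 − 912.54 − 2278.51 = 70137.97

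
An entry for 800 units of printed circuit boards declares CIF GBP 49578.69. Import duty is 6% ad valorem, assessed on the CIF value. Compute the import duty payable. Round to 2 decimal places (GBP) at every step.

Import duty = 49578.69 × 6% = 2974.72

Import duty: GBP 2974.72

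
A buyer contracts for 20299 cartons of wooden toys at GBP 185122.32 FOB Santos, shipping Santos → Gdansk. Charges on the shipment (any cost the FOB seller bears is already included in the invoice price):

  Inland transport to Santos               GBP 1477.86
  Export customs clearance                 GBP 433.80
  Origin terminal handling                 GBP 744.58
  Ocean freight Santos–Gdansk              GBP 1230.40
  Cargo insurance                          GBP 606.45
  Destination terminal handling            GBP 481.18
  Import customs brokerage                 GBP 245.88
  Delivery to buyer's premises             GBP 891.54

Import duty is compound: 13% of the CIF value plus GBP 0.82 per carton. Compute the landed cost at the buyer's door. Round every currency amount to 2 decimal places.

FOB: the seller bears costs until goods are on board at the origin port; the buyer bears freight, insurance and all costs thereafter.
Already in the invoice (seller's account under FOB): inland to port, export clearance, origin terminal — exclude.
CIF value = FOB price + freight + insurance = 185122.32 + 1230.40 + 606.45 = 186959.17
Ad valorem component: 186959.17 × 13% = 24304.69
Specific component: 20299 × 0.82 = 16645.18
Import duty = 24304.69 + 16645.18 = 40949.87
Buyer bears: freight 1230.40 + insurance 606.45 + destination terminal 481.18 + brokerage 245.88 + delivery 891.54 + duty 40949.87 = 44405.32
Landed cost = invoice 185122.32 + 44405.32 = 229527.64

Total landed cost: GBP 229527.64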